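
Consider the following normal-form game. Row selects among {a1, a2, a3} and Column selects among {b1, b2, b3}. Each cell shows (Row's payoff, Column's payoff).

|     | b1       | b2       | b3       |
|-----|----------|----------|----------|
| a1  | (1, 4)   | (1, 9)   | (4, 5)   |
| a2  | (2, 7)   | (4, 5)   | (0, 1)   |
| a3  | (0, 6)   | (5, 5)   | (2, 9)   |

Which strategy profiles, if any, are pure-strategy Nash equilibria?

A profile is a Nash equilibrium when each player is best-responding to the other.
Row's best responses — vs b1: a2 (payoff 2); vs b2: a3 (payoff 5); vs b3: a1 (payoff 4).
Column's best responses — vs a1: b2 (payoff 9); vs a2: b1 (payoff 7); vs a3: b3 (payoff 9).
The only mutual best response is (a2, b1); neither player gains by switching there.

(a2, b1)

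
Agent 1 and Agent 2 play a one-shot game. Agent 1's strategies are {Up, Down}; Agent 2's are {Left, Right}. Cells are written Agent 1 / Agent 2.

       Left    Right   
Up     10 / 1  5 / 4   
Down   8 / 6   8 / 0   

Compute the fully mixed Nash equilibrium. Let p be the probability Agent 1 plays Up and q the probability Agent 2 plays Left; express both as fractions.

In a mixed NE each player is indifferent between their pure strategies, so the opponent's mix sets the indifference.
Agent 2 indifferent between Left and Right: p·1 + (1−p)·6 = p·4 + (1−p)·0 ⟹ 6 + (-5)p = 0 + 4p ⟹ p = 2/3.
Agent 1 indifferent between Up and Down: q·10 + (1−q)·5 = q·8 + (1−q)·8 ⟹ 5 + 5q = 8 + 0q ⟹ q = 3/5.

p = 2/3, q = 3/5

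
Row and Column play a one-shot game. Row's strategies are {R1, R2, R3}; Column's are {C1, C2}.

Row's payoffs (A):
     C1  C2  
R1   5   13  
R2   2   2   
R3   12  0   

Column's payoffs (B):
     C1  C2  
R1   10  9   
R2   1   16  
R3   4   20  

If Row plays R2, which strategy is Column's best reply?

C2

With Row fixed at R2, Column's payoffs are: C1 → 1, C2 → 16.
The maximum is 16, achieved by C2.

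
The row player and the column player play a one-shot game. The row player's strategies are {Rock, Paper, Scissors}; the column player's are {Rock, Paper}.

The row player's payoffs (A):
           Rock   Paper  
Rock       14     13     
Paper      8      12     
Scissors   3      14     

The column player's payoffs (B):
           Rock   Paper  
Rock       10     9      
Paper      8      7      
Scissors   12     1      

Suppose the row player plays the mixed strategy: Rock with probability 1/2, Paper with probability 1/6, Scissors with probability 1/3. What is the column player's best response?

The column player's best reply maximizes expected payoff against the mix.
Rock: (1/2)·10 + (1/6)·8 + (1/3)·12 = 31/3
Paper: (1/2)·9 + (1/6)·7 + (1/3)·1 = 6
Highest expected payoff is 31/3, from Rock.

Rock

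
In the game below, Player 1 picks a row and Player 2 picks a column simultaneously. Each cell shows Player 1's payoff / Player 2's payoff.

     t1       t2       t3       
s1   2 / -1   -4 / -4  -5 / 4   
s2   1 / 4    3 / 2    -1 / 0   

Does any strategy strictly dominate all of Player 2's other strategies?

A strategy is strictly dominant if it gives Player 2 a strictly higher payoff than every other strategy, against every choice by the opponent.
t1 is not dominant: against s1, t3 gives 4 > -1.
t2 is not dominant: against s1, t1 gives -1 > -4.
t3 is not dominant: against s2, t1 gives 4 > 0.
No single strategy is best against every opponent action.

None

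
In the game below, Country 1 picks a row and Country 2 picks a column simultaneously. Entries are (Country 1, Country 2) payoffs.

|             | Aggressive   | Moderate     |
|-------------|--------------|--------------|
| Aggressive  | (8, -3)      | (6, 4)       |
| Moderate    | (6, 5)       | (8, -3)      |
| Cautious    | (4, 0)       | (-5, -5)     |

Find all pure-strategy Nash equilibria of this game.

Check mutual best responses: a cell is a NE iff neither player can gain by unilaterally deviating.
Country 1's best responses — vs Aggressive: Aggressive (payoff 8); vs Moderate: Moderate (payoff 8).
Country 2's best responses — vs Aggressive: Moderate (payoff 4); vs Moderate: Aggressive (payoff 5); vs Cautious: Aggressive (payoff 0).
No cell has both players best-responding. For instance, Country 1's best reply to Moderate is Moderate, but against Moderate Country 2 prefers Aggressive over Moderate.

No pure-strategy Nash equilibrium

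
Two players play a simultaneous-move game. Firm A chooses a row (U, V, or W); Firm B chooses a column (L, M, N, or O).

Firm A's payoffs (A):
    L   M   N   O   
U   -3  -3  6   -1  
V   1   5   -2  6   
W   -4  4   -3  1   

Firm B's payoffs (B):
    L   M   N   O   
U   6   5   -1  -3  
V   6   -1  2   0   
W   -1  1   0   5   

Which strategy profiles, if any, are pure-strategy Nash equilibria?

(V, L)

Check mutual best responses: a cell is a NE iff neither player can gain by unilaterally deviating.
Firm A's best responses — vs L: V (payoff 1); vs M: V (payoff 5); vs N: U (payoff 6); vs O: V (payoff 6).
Firm B's best responses — vs U: L (payoff 6); vs V: L (payoff 6); vs W: O (payoff 5).
The only mutual best response is (V, L); neither player gains by switching there.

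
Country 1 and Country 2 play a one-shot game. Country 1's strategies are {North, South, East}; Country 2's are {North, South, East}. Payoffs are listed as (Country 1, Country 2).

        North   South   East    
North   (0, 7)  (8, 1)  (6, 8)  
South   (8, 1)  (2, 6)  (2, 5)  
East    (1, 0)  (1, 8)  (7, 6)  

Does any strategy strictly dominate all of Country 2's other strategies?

None

A strategy is strictly dominant if it gives Country 2 a strictly higher payoff than every other strategy, against every choice by the opponent.
North is not dominant: against North, East gives 8 > 7.
South is not dominant: against North, North gives 7 > 1.
East is not dominant: against South, South gives 6 > 5.
No single strategy is best against every opponent action.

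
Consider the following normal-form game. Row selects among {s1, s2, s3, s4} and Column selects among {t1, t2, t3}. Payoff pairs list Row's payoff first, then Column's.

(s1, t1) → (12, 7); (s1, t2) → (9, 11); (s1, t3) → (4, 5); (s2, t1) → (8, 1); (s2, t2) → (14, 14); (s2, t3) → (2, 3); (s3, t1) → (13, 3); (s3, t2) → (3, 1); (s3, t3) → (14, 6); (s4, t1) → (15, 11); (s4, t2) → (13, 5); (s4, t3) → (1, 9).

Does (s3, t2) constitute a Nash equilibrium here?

Holding Column at t2: Row gets 3 from s3 but could get 14 by switching to s2. Row has a profitable deviation.

No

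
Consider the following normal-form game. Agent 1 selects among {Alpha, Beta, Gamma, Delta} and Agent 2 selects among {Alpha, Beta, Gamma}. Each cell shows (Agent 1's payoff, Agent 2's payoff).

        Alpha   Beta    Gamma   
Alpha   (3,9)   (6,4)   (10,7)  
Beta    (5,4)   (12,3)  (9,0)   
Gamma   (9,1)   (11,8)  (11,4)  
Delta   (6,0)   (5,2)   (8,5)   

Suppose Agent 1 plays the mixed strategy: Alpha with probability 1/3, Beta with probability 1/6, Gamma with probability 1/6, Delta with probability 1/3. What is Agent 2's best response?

Gamma

Agent 2's best reply maximizes expected payoff against the mix.
Alpha: (1/3)·9 + (1/6)·4 + (1/6)·1 + (1/3)·0 = 23/6
Beta: (1/3)·4 + (1/6)·3 + (1/6)·8 + (1/3)·2 = 23/6
Gamma: (1/3)·7 + (1/6)·0 + (1/6)·4 + (1/3)·5 = 14/3
Highest expected payoff is 14/3, from Gamma.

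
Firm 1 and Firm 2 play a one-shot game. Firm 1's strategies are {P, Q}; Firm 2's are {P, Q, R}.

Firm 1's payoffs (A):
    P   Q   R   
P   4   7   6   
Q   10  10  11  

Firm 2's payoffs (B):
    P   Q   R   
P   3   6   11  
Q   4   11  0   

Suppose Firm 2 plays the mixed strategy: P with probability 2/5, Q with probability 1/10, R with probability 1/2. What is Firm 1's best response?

Q

Firm 1's best reply maximizes expected payoff against the mix.
P: (2/5)·4 + (1/10)·7 + (1/2)·6 = 53/10
Q: (2/5)·10 + (1/10)·10 + (1/2)·11 = 21/2
Highest expected payoff is 21/2, from Q.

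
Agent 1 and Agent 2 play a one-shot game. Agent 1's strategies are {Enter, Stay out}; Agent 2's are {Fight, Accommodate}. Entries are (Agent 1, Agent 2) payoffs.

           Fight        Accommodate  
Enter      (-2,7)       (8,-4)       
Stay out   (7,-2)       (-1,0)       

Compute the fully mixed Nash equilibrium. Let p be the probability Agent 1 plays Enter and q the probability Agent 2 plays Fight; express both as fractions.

In a mixed NE each player is indifferent between their pure strategies, so the opponent's mix sets the indifference.
Agent 2 indifferent between Fight and Accommodate: p·7 + (1−p)·(-2) = p·(-4) + (1−p)·0 ⟹ (-2) + 9p = 0 + (-4)p ⟹ p = 2/13.
Agent 1 indifferent between Enter and Stay out: q·(-2) + (1−q)·8 = q·7 + (1−q)·(-1) ⟹ 8 + (-10)q = (-1) + 8q ⟹ q = 1/2.

p = 2/13, q = 1/2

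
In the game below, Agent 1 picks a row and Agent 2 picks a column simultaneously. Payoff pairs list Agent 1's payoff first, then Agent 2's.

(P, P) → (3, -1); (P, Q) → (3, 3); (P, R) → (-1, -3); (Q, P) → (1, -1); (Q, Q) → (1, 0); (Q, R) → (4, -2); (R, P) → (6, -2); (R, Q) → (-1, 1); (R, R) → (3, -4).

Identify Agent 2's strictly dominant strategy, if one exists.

Q

A strategy is strictly dominant if it gives Agent 2 a strictly higher payoff than every other strategy, against every choice by the opponent.
Q strictly dominates: vs P: 3 > each of {-1, -3}; vs Q: 0 > each of {-1, -2}; vs R: 1 > each of {-2, -4}.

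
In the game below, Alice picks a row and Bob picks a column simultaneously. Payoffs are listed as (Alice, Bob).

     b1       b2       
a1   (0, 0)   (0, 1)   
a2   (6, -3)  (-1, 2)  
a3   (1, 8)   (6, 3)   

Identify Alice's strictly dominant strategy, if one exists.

No strictly dominant strategy

Check whether one of Alice's strategies beats all alternatives regardless of what the opponent does.
a1 is not dominant: against b1, a2 gives 6 > 0.
a2 is not dominant: against b2, a1 gives 0 > -1.
a3 is not dominant: against b1, a2 gives 6 > 1.
No single strategy is best against every opponent action.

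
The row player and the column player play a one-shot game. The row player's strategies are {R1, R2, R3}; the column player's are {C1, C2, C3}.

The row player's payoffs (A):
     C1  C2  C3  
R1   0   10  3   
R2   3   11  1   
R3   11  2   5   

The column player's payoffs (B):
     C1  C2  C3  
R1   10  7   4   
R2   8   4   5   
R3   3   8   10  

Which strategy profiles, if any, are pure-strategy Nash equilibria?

(R3, C3)

Find each player's best response to every opponent strategy; NE are the intersections.
The row player's best responses — vs C1: R3 (payoff 11); vs C2: R2 (payoff 11); vs C3: R3 (payoff 5).
The column player's best responses — vs R1: C1 (payoff 10); vs R2: C1 (payoff 8); vs R3: C3 (payoff 10).
The only mutual best response is (R3, C3); neither player gains by switching there.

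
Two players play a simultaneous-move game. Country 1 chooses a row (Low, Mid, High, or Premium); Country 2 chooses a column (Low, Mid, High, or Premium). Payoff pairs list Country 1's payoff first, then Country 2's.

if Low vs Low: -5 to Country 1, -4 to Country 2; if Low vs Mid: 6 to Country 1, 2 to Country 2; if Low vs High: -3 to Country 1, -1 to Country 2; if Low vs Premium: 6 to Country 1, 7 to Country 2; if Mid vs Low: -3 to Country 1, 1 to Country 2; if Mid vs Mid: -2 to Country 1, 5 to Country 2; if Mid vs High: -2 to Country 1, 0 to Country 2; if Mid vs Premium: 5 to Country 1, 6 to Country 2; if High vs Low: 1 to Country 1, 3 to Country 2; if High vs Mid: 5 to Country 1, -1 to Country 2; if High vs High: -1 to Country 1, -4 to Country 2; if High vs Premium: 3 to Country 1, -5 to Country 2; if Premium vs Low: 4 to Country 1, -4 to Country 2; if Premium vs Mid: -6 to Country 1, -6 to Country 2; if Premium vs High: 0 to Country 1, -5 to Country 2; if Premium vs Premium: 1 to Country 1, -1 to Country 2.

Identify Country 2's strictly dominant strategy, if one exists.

A strategy is strictly dominant if it gives Country 2 a strictly higher payoff than every other strategy, against every choice by the opponent.
Low is not dominant: against Low, Mid gives 2 > -4.
Mid is not dominant: against Low, Premium gives 7 > 2.
High is not dominant: against Low, Mid gives 2 > -1.
Premium is not dominant: against High, Low gives 3 > -5.
No single strategy is best against every opponent action.

No strictly dominant strategy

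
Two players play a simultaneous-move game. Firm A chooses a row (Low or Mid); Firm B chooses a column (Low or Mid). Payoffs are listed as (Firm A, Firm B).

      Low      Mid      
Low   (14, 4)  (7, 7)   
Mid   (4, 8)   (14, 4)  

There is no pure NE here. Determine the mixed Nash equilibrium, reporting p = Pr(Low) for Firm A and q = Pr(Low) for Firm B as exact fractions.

p = 4/7, q = 7/17

Each player's mixing probability is pinned down by making the *other* player indifferent.
Firm B indifferent between Low and Mid: p·4 + (1−p)·8 = p·7 + (1−p)·4 ⟹ 8 + (-4)p = 4 + 3p ⟹ p = 4/7.
Firm A indifferent between Low and Mid: q·14 + (1−q)·7 = q·4 + (1−q)·14 ⟹ 7 + 7q = 14 + (-10)q ⟹ q = 7/17.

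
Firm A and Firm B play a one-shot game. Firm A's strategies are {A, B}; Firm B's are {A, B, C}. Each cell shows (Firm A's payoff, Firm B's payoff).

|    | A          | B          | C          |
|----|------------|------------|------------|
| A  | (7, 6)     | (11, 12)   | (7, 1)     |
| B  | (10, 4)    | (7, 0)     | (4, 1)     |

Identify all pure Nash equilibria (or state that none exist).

A profile is a Nash equilibrium when each player is best-responding to the other.
Firm A's best responses — vs A: B (payoff 10); vs B: A (payoff 11); vs C: A (payoff 7).
Firm B's best responses — vs A: B (payoff 12); vs B: A (payoff 4).
Mutual best responses occur at (A, B) and (B, A); at each, neither player gains by switching.

(A, B) and (B, A)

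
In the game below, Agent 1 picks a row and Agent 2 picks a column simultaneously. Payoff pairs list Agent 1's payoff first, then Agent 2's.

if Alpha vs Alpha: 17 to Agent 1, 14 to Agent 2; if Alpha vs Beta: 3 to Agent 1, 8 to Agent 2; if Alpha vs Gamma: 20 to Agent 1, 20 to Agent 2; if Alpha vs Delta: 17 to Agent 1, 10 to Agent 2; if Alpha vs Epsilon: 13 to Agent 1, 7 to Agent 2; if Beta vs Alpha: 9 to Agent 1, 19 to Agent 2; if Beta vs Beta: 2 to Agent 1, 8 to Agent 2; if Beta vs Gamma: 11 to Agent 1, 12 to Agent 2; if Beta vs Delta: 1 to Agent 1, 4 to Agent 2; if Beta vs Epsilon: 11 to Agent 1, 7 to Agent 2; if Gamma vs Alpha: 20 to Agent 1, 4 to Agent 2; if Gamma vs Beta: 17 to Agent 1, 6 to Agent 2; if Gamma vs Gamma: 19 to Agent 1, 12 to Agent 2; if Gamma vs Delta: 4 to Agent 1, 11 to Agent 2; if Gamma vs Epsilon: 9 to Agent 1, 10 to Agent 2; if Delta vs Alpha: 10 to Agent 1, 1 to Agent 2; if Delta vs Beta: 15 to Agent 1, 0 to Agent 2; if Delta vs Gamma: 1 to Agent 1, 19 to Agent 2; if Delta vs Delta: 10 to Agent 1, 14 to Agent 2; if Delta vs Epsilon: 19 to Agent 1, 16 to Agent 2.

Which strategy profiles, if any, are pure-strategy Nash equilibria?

Find each player's best response to every opponent strategy; NE are the intersections.
Agent 1's best responses — vs Alpha: Gamma (payoff 20); vs Beta: Gamma (payoff 17); vs Gamma: Alpha (payoff 20); vs Delta: Alpha (payoff 17); vs Epsilon: Delta (payoff 19).
Agent 2's best responses — vs Alpha: Gamma (payoff 20); vs Beta: Alpha (payoff 19); vs Gamma: Gamma (payoff 12); vs Delta: Gamma (payoff 19).
The only mutual best response is (Alpha, Gamma); neither player gains by switching there.

(Alpha, Gamma)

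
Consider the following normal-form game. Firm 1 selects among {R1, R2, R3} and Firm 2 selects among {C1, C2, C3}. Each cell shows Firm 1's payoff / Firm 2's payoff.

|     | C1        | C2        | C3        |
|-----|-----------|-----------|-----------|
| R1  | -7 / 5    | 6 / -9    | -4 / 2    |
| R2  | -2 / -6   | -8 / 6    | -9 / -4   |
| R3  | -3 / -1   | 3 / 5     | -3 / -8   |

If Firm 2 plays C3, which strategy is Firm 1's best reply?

R3

With Firm 2 fixed at C3, Firm 1's payoffs are: R1 → -4, R2 → -9, R3 → -3.
The maximum is -3, achieved by R3.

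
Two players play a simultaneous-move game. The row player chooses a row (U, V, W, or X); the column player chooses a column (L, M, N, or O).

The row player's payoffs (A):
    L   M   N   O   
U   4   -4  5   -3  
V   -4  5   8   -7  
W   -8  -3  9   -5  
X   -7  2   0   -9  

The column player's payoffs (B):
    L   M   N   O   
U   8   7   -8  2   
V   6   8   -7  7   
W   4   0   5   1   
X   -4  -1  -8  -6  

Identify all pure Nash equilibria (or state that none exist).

(U, L), (V, M), and (W, N)

A profile is a Nash equilibrium when each player is best-responding to the other.
The row player's best responses — vs L: U (payoff 4); vs M: V (payoff 5); vs N: W (payoff 9); vs O: U (payoff -3).
The column player's best responses — vs U: L (payoff 8); vs V: M (payoff 8); vs W: N (payoff 5); vs X: M (payoff -1).
Mutual best responses occur at (U, L), (V, M), and (W, N); at each, neither player gains by switching.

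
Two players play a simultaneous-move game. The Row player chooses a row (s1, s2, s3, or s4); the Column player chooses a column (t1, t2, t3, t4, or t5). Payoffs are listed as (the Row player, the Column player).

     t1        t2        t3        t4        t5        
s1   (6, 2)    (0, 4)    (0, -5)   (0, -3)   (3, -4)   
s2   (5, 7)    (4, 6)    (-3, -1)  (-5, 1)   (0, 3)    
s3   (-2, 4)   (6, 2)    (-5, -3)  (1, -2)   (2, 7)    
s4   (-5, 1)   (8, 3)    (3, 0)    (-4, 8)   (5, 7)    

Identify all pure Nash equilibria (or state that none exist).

No pure-strategy Nash equilibrium

A profile is a Nash equilibrium when each player is best-responding to the other.
The Row player's best responses — vs t1: s1 (payoff 6); vs t2: s4 (payoff 8); vs t3: s4 (payoff 3); vs t4: s3 (payoff 1); vs t5: s4 (payoff 5).
The Column player's best responses — vs s1: t2 (payoff 4); vs s2: t1 (payoff 7); vs s3: t5 (payoff 7); vs s4: t4 (payoff 8).
No cell has both players best-responding. For instance, the Row player's best reply to t5 is s4, but against s4 the Column player prefers t4 over t5.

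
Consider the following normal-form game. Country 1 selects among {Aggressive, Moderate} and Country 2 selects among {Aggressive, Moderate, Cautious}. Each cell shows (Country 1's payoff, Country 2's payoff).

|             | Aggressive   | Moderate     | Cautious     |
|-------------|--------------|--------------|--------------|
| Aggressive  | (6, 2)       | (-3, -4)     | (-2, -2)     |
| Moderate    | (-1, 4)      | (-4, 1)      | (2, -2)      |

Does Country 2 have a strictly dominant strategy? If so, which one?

Aggressive

A strategy is strictly dominant if it gives Country 2 a strictly higher payoff than every other strategy, against every choice by the opponent.
Aggressive strictly dominates: vs Aggressive: 2 > each of {-4, -2}; vs Moderate: 4 > each of {1, -2}.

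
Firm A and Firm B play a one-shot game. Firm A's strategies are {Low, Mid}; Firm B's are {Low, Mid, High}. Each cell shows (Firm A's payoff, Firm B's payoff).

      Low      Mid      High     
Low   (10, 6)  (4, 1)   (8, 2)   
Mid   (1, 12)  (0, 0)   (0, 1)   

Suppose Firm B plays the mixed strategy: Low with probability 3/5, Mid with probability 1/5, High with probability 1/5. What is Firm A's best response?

Low

Firm A's best reply maximizes expected payoff against the mix.
Low: (3/5)·10 + (1/5)·4 + (1/5)·8 = 42/5
Mid: (3/5)·1 + (1/5)·0 + (1/5)·0 = 3/5
Highest expected payoff is 42/5, from Low.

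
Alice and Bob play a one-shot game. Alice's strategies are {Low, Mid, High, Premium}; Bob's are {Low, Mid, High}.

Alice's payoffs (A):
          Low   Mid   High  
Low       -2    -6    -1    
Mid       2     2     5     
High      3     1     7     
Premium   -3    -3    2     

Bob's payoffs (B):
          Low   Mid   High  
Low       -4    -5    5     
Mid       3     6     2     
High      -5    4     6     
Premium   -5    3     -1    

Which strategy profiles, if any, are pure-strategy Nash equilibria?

(Mid, Mid) and (High, High)

A profile is a Nash equilibrium when each player is best-responding to the other.
Alice's best responses — vs Low: High (payoff 3); vs Mid: Mid (payoff 2); vs High: High (payoff 7).
Bob's best responses — vs Low: High (payoff 5); vs Mid: Mid (payoff 6); vs High: High (payoff 6); vs Premium: Mid (payoff 3).
Mutual best responses occur at (Mid, Mid) and (High, High); at each, neither player gains by switching.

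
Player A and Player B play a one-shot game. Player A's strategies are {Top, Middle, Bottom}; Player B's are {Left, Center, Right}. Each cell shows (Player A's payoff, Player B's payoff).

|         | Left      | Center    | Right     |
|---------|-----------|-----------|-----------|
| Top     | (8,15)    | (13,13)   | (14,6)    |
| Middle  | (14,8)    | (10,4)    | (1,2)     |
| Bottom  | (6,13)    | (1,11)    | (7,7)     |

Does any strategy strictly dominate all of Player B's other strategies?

A strategy is strictly dominant if it gives Player B a strictly higher payoff than every other strategy, against every choice by the opponent.
Left strictly dominates: vs Top: 15 > each of {13, 6}; vs Middle: 8 > each of {4, 2}; vs Bottom: 13 > each of {11, 7}.

Left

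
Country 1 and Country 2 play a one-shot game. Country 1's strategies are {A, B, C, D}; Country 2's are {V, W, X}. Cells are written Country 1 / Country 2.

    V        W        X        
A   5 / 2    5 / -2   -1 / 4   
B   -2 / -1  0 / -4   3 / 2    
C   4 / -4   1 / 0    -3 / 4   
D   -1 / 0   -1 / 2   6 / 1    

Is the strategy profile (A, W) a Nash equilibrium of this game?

No

Holding Country 2 at W: Country 1 gets 5 from A, versus 0 from B, 1 from C, -1 from D. No profitable deviation for Country 1.
Holding Country 1 at A: Country 2 gets -2 from W but could get 4 by switching to X. Country 2 has a profitable deviation.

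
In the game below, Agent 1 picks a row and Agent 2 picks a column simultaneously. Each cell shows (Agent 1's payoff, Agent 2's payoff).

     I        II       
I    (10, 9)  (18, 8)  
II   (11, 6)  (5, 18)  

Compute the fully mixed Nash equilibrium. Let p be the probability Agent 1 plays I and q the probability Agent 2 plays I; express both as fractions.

In a mixed NE each player is indifferent between their pure strategies, so the opponent's mix sets the indifference.
Agent 2 indifferent between I and II: p·9 + (1−p)·6 = p·8 + (1−p)·18 ⟹ 6 + 3p = 18 + (-10)p ⟹ p = 12/13.
Agent 1 indifferent between I and II: q·10 + (1−q)·18 = q·11 + (1−q)·5 ⟹ 18 + (-8)q = 5 + 6q ⟹ q = 13/14.

p = 12/13, q = 13/14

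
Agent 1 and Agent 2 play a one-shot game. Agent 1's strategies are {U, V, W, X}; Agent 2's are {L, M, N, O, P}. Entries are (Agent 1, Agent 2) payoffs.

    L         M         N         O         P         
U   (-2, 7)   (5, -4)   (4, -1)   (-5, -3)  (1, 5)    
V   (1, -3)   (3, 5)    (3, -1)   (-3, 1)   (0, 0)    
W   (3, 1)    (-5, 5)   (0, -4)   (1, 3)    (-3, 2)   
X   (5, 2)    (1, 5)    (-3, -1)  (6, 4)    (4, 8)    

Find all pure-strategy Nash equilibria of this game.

(X, P)

Check mutual best responses: a cell is a NE iff neither player can gain by unilaterally deviating.
Agent 1's best responses — vs L: X (payoff 5); vs M: U (payoff 5); vs N: U (payoff 4); vs O: X (payoff 6); vs P: X (payoff 4).
Agent 2's best responses — vs U: L (payoff 7); vs V: M (payoff 5); vs W: M (payoff 5); vs X: P (payoff 8).
The only mutual best response is (X, P); neither player gains by switching there.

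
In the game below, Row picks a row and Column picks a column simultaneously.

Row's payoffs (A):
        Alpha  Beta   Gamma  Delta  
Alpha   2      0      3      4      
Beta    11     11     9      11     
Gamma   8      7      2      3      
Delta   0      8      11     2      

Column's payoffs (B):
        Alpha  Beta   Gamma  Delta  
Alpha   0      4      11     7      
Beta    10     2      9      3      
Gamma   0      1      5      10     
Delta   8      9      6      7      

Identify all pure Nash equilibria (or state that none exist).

(Beta, Alpha)

Find each player's best response to every opponent strategy; NE are the intersections.
Row's best responses — vs Alpha: Beta (payoff 11); vs Beta: Beta (payoff 11); vs Gamma: Delta (payoff 11); vs Delta: Beta (payoff 11).
Column's best responses — vs Alpha: Gamma (payoff 11); vs Beta: Alpha (payoff 10); vs Gamma: Delta (payoff 10); vs Delta: Beta (payoff 9).
The only mutual best response is (Beta, Alpha); neither player gains by switching there.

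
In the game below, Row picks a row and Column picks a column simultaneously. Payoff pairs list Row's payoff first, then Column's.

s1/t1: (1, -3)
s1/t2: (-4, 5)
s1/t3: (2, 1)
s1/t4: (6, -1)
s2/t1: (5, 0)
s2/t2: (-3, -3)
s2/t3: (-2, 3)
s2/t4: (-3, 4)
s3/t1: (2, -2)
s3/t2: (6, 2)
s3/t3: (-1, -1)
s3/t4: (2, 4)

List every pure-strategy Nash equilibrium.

None

Find each player's best response to every opponent strategy; NE are the intersections.
Row's best responses — vs t1: s2 (payoff 5); vs t2: s3 (payoff 6); vs t3: s1 (payoff 2); vs t4: s1 (payoff 6).
Column's best responses — vs s1: t2 (payoff 5); vs s2: t4 (payoff 4); vs s3: t4 (payoff 4).
No cell has both players best-responding. For instance, Row's best reply to t4 is s1, but against s1 Column prefers t2 over t4.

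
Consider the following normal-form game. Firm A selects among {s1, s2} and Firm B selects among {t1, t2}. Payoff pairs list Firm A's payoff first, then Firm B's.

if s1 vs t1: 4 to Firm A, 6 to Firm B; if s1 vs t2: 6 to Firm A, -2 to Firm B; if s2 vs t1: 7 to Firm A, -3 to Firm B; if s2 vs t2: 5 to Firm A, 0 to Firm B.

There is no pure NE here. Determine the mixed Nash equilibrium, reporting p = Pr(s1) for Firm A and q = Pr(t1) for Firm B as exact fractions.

Each player's mixing probability is pinned down by making the *other* player indifferent.
Firm B indifferent between t1 and t2: p·6 + (1−p)·(-3) = p·(-2) + (1−p)·0 ⟹ (-3) + 9p = 0 + (-2)p ⟹ p = 3/11.
Firm A indifferent between s1 and s2: q·4 + (1−q)·6 = q·7 + (1−q)·5 ⟹ 6 + (-2)q = 5 + 2q ⟹ q = 1/4.

p = 3/11, q = 1/4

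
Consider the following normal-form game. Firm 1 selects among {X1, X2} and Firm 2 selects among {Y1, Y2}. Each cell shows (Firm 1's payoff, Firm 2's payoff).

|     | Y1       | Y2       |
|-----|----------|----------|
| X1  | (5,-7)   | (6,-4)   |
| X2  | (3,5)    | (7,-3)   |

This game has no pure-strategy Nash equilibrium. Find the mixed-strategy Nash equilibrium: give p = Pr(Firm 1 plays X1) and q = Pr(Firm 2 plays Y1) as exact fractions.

Each player's mixing probability is pinned down by making the *other* player indifferent.
Firm 2 indifferent between Y1 and Y2: p·(-7) + (1−p)·5 = p·(-4) + (1−p)·(-3) ⟹ 5 + (-12)p = (-3) + (-1)p ⟹ p = 8/11.
Firm 1 indifferent between X1 and X2: q·5 + (1−q)·6 = q·3 + (1−q)·7 ⟹ 6 + (-1)q = 7 + (-4)q ⟹ q = 1/3.

p = 8/11, q = 1/3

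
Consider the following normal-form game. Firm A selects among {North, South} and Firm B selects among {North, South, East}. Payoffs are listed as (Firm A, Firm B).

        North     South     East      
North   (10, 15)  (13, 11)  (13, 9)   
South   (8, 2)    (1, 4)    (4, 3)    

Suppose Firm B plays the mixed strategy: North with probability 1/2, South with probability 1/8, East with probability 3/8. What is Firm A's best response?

North

Compute Firm A's expected payoff from each pure strategy against the given mix.
North: (1/2)·10 + (1/8)·13 + (3/8)·13 = 23/2
South: (1/2)·8 + (1/8)·1 + (3/8)·4 = 45/8
Highest expected payoff is 23/2, from North.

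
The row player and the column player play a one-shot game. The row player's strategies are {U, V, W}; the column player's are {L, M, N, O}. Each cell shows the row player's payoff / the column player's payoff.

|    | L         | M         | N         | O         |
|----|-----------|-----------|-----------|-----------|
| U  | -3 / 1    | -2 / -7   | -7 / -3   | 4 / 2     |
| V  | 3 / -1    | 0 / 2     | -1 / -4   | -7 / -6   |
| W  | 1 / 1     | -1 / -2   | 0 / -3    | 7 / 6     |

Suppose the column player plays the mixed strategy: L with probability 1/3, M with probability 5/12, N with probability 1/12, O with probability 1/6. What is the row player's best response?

Compute the row player's expected payoff from each pure strategy against the given mix.
U: (1/3)·(-3) + (5/12)·(-2) + (1/12)·(-7) + (1/6)·4 = -7/4
V: (1/3)·3 + (5/12)·0 + (1/12)·(-1) + (1/6)·(-7) = -1/4
W: (1/3)·1 + (5/12)·(-1) + (1/12)·0 + (1/6)·7 = 13/12
Highest expected payoff is 13/12, from W.

W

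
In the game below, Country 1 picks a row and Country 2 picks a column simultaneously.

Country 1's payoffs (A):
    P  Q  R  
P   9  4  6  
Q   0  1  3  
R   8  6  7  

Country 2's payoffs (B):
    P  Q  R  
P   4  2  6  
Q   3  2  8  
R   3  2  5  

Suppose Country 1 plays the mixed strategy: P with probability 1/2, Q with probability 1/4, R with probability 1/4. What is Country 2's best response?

Compute Country 2's expected payoff from each pure strategy against the given mix.
P: (1/2)·4 + (1/4)·3 + (1/4)·3 = 7/2
Q: (1/2)·2 + (1/4)·2 + (1/4)·2 = 2
R: (1/2)·6 + (1/4)·8 + (1/4)·5 = 25/4
Highest expected payoff is 25/4, from R.

R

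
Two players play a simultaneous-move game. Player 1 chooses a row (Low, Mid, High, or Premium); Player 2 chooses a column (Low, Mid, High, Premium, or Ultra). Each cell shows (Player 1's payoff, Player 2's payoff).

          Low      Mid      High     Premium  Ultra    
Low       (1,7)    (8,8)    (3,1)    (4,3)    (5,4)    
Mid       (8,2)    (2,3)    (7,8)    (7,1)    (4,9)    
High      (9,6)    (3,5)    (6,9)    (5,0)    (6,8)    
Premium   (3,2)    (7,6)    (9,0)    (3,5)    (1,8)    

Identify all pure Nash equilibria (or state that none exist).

(Low, Mid)

Check mutual best responses: a cell is a NE iff neither player can gain by unilaterally deviating.
Player 1's best responses — vs Low: High (payoff 9); vs Mid: Low (payoff 8); vs High: Premium (payoff 9); vs Premium: Mid (payoff 7); vs Ultra: High (payoff 6).
Player 2's best responses — vs Low: Mid (payoff 8); vs Mid: Ultra (payoff 9); vs High: High (payoff 9); vs Premium: Ultra (payoff 8).
The only mutual best response is (Low, Mid); neither player gains by switching there.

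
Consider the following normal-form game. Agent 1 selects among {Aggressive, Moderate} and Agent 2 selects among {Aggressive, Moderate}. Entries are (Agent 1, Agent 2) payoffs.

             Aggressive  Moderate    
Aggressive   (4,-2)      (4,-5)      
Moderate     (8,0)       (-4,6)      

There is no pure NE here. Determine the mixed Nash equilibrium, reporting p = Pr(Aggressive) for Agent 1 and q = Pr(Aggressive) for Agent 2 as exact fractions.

Each player's mixing probability is pinned down by making the *other* player indifferent.
Agent 2 indifferent between Aggressive and Moderate: p·(-2) + (1−p)·0 = p·(-5) + (1−p)·6 ⟹ 0 + (-2)p = 6 + (-11)p ⟹ p = 2/3.
Agent 1 indifferent between Aggressive and Moderate: q·4 + (1−q)·4 = q·8 + (1−q)·(-4) ⟹ 4 + 0q = (-4) + 12q ⟹ q = 2/3.

p = 2/3, q = 2/3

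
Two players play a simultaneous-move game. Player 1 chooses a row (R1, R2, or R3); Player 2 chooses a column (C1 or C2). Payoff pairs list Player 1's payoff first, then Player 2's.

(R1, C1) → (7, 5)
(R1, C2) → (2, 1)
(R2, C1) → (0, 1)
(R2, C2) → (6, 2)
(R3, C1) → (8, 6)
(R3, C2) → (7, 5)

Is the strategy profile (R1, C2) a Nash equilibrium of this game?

Holding Player 2 at C2: Player 1 gets 2 from R1 but could get 7 by switching to R3. Player 1 has a profitable deviation.

No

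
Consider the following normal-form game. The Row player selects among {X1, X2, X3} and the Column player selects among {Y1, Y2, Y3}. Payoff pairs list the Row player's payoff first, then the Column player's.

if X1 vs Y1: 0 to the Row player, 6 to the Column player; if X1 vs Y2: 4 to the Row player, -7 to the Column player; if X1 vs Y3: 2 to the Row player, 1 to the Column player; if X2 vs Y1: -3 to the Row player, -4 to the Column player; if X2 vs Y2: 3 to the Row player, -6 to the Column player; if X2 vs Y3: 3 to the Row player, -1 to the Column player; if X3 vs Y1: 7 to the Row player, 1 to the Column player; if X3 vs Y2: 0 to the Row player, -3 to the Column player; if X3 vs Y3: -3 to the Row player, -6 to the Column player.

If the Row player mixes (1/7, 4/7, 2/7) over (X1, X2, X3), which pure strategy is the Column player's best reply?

Compute the Column player's expected payoff from each pure strategy against the given mix.
Y1: (1/7)·6 + (4/7)·(-4) + (2/7)·1 = -8/7
Y2: (1/7)·(-7) + (4/7)·(-6) + (2/7)·(-3) = -37/7
Y3: (1/7)·1 + (4/7)·(-1) + (2/7)·(-6) = -15/7
Highest expected payoff is -8/7, from Y1.

Y1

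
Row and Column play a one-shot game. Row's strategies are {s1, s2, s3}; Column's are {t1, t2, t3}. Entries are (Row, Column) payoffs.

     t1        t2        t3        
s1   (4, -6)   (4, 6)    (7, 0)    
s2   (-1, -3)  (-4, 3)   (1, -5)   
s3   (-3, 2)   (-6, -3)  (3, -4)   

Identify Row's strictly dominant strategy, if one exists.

Check whether one of Row's strategies beats all alternatives regardless of what the opponent does.
s1 strictly dominates: vs t1: 4 > each of {-1, -3}; vs t2: 4 > each of {-4, -6}; vs t3: 7 > each of {1, 3}.

s1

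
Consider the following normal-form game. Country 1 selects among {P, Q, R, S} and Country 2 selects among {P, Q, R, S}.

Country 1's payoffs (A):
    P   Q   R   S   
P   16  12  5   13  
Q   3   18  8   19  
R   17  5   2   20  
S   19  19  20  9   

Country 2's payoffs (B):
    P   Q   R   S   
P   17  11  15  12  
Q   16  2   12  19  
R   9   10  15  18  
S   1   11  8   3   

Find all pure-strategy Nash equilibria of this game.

(R, S) and (S, Q)

A profile is a Nash equilibrium when each player is best-responding to the other.
Country 1's best responses — vs P: S (payoff 19); vs Q: S (payoff 19); vs R: S (payoff 20); vs S: R (payoff 20).
Country 2's best responses — vs P: P (payoff 17); vs Q: S (payoff 19); vs R: S (payoff 18); vs S: Q (payoff 11).
Mutual best responses occur at (R, S) and (S, Q); at each, neither player gains by switching.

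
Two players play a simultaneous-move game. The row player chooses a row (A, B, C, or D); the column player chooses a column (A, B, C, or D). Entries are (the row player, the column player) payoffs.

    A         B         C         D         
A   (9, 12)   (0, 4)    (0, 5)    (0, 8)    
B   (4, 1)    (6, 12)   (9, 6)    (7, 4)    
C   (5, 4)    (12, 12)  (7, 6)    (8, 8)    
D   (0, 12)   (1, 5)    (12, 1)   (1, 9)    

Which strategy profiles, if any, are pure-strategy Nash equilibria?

(A, A) and (C, B)

Check mutual best responses: a cell is a NE iff neither player can gain by unilaterally deviating.
The row player's best responses — vs A: A (payoff 9); vs B: C (payoff 12); vs C: D (payoff 12); vs D: C (payoff 8).
The column player's best responses — vs A: A (payoff 12); vs B: B (payoff 12); vs C: B (payoff 12); vs D: A (payoff 12).
Mutual best responses occur at (A, A) and (C, B); at each, neither player gains by switching.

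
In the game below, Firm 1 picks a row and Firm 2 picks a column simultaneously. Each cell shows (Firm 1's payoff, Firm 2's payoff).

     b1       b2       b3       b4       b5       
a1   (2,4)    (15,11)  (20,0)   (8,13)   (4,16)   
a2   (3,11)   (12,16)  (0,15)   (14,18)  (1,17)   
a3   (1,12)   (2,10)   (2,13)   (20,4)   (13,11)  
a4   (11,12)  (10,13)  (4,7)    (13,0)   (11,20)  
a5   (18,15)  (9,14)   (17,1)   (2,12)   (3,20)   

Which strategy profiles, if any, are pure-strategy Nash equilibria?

Find each player's best response to every opponent strategy; NE are the intersections.
Firm 1's best responses — vs b1: a5 (payoff 18); vs b2: a1 (payoff 15); vs b3: a1 (payoff 20); vs b4: a3 (payoff 20); vs b5: a3 (payoff 13).
Firm 2's best responses — vs a1: b5 (payoff 16); vs a2: b4 (payoff 18); vs a3: b3 (payoff 13); vs a4: b5 (payoff 20); vs a5: b5 (payoff 20).
No cell has both players best-responding. For instance, Firm 1's best reply to b1 is a5, but against a5 Firm 2 prefers b5 over b1.

None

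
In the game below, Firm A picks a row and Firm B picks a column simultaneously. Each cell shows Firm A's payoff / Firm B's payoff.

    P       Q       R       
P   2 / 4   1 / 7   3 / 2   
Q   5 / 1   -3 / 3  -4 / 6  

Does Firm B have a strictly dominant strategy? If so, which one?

None

Check whether one of Firm B's strategies beats all alternatives regardless of what the opponent does.
P is not dominant: against P, Q gives 7 > 4.
Q is not dominant: against Q, R gives 6 > 3.
R is not dominant: against P, P gives 4 > 2.
No single strategy is best against every opponent action.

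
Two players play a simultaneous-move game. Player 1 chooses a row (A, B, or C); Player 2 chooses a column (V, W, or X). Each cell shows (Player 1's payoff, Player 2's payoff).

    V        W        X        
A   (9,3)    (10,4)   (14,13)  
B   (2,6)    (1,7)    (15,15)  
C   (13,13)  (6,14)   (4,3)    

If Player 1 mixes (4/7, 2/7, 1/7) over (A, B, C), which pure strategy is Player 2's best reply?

Compute Player 2's expected payoff from each pure strategy against the given mix.
V: (4/7)·3 + (2/7)·6 + (1/7)·13 = 37/7
W: (4/7)·4 + (2/7)·7 + (1/7)·14 = 44/7
X: (4/7)·13 + (2/7)·15 + (1/7)·3 = 85/7
Highest expected payoff is 85/7, from X.

X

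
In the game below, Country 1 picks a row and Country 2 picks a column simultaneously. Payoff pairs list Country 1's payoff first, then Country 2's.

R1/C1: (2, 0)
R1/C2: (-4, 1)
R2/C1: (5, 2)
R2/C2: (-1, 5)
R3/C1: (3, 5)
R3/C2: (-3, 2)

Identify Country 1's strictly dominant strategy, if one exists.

R2

Check whether one of Country 1's strategies beats all alternatives regardless of what the opponent does.
R2 strictly dominates: vs C1: 5 > each of {2, 3}; vs C2: -1 > each of {-4, -3}.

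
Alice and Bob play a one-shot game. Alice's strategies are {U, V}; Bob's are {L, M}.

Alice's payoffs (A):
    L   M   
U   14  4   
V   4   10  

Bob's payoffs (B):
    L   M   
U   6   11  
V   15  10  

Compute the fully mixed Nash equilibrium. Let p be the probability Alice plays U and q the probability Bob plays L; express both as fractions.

Each player's mixing probability is pinned down by making the *other* player indifferent.
Bob indifferent between L and M: p·6 + (1−p)·15 = p·11 + (1−p)·10 ⟹ 15 + (-9)p = 10 + 1p ⟹ p = 1/2.
Alice indifferent between U and V: q·14 + (1−q)·4 = q·4 + (1−q)·10 ⟹ 4 + 10q = 10 + (-6)q ⟹ q = 3/8.

p = 1/2, q = 3/8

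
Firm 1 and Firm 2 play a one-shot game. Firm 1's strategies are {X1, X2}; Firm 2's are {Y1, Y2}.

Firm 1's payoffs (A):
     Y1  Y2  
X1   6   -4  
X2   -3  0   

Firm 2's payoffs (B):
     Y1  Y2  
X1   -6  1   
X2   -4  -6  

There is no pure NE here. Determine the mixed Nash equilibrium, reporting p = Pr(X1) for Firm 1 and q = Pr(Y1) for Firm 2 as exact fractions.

In a mixed NE each player is indifferent between their pure strategies, so the opponent's mix sets the indifference.
Firm 2 indifferent between Y1 and Y2: p·(-6) + (1−p)·(-4) = p·1 + (1−p)·(-6) ⟹ (-4) + (-2)p = (-6) + 7p ⟹ p = 2/9.
Firm 1 indifferent between X1 and X2: q·6 + (1−q)·(-4) = q·(-3) + (1−q)·0 ⟹ (-4) + 10q = 0 + (-3)q ⟹ q = 4/13.

p = 2/9, q = 4/13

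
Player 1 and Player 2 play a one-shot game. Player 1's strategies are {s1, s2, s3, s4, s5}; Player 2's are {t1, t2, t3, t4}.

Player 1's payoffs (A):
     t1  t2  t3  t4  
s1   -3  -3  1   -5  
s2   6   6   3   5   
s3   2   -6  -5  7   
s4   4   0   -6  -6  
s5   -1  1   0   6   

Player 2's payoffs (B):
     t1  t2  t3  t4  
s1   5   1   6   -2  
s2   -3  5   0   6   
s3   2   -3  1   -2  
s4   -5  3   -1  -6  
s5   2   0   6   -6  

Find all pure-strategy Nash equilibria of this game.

No pure-strategy Nash equilibrium

Find each player's best response to every opponent strategy; NE are the intersections.
Player 1's best responses — vs t1: s2 (payoff 6); vs t2: s2 (payoff 6); vs t3: s2 (payoff 3); vs t4: s3 (payoff 7).
Player 2's best responses — vs s1: t3 (payoff 6); vs s2: t4 (payoff 6); vs s3: t1 (payoff 2); vs s4: t2 (payoff 3); vs s5: t3 (payoff 6).
No cell has both players best-responding. For instance, Player 1's best reply to t2 is s2, but against s2 Player 2 prefers t4 over t2.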